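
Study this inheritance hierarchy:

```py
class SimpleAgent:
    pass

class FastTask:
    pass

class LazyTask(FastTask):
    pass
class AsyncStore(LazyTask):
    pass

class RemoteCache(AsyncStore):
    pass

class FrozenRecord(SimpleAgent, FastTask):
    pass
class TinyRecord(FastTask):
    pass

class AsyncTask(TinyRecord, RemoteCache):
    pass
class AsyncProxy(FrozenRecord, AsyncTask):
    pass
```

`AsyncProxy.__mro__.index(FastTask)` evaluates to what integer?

8

L[AsyncProxy] = AsyncProxy + merge(L[FrozenRecord], L[AsyncTask], [FrozenRecord AsyncTask])
  take FrozenRecord:  [FrozenRecord SimpleAgent FastTask object] + [AsyncTask TinyRecord RemoteCache AsyncStore LazyTask FastTask object] + [FrozenRecord AsyncTask]
  take SimpleAgent:  [SimpleAgent FastTask object] + [AsyncTask TinyRecord RemoteCache AsyncStore LazyTask FastTask object] + [AsyncTask]
  take AsyncTask:  [FastTask object] + [AsyncTask TinyRecord RemoteCache AsyncStore LazyTask FastTask object] + [AsyncTask]
  take TinyRecord:  [FastTask object] + [TinyRecord RemoteCache AsyncStore LazyTask FastTask object]
  take RemoteCache:  [FastTask object] + [RemoteCache AsyncStore LazyTask FastTask object]
  take AsyncStore:  [FastTask object] + [AsyncStore LazyTask FastTask object]
  take LazyTask:  [FastTask object] + [LazyTask FastTask object]
  take FastTask:  [FastTask object] + [FastTask object]
  take object:  [object] + [object]
MRO: AsyncProxy FrozenRecord SimpleAgent AsyncTask TinyRecord RemoteCache AsyncStore LazyTask FastTask object
FastTask sits at index 8.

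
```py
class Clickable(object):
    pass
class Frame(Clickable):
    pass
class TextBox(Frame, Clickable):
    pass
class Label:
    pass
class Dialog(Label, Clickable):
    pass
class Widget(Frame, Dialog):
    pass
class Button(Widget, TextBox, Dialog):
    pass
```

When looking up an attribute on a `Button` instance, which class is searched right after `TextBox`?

L[Button] = Button + merge(L[Widget], L[TextBox], L[Dialog], [Widget TextBox Dialog])
  take Widget:  [Widget Frame Dialog Label Clickable object] + [TextBox Frame Clickable object] + [Dialog Label Clickable object] + [Widget TextBox Dialog]
  take TextBox:  [Frame Dialog Label Clickable object] + [TextBox Frame Clickable object] + [Dialog Label Clickable object] + [TextBox Dialog]
  take Frame:  [Frame Dialog Label Clickable object] + [Frame Clickable object] + [Dialog Label Clickable object] + [Dialog]
  take Dialog:  [Dialog Label Clickable object] + [Clickable object] + [Dialog Label Clickable object] + [Dialog]
  take Label:  [Label Clickable object] + [Clickable object] + [Label Clickable object]
  take Clickable:  [Clickable object] + [Clickable object] + [Clickable object]
  take object:  [object] + [object] + [object]
MRO: Button Widget TextBox Frame Dialog Label Clickable object
TextBox is at position 2; next is Frame.

Frame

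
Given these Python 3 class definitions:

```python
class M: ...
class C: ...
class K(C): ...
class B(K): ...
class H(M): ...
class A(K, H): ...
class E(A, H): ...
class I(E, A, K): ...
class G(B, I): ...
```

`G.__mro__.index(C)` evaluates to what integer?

L[G] = G + merge(L[B], L[I], [B I])
  take B:  [B K C object] + [I E A K C H M object] + [B I]
  take I:  [K C object] + [I E A K C H M object] + [I]
  take E:  [K C object] + [E A K C H M object]
  take A:  [K C object] + [A K C H M object]
  take K:  [K C object] + [K C H M object]
  take C:  [C object] + [C H M object]
  take H:  [object] + [H M object]
  take M:  [object] + [M object]
  take object:  [object] + [object]
MRO: G B I E A K C H M object
C sits at index 6.

6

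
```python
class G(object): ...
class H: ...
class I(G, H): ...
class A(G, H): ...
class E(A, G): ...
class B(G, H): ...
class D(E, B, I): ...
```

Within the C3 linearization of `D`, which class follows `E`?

A

L[D] = D + merge(L[E], L[B], L[I], [E B I])
  take E:  [E A G H object] + [B G H object] + [I G H object] + [E B I]
  take A:  [A G H object] + [B G H object] + [I G H object] + [B I]
  take B:  [G H object] + [B G H object] + [I G H object] + [B I]
  take I:  [G H object] + [G H object] + [I G H object] + [I]
  take G:  [G H object] + [G H object] + [G H object]
  take H:  [H object] + [H object] + [H object]
  take object:  [object] + [object] + [object]
MRO: D E A B I G H object
E is at position 1; next is A.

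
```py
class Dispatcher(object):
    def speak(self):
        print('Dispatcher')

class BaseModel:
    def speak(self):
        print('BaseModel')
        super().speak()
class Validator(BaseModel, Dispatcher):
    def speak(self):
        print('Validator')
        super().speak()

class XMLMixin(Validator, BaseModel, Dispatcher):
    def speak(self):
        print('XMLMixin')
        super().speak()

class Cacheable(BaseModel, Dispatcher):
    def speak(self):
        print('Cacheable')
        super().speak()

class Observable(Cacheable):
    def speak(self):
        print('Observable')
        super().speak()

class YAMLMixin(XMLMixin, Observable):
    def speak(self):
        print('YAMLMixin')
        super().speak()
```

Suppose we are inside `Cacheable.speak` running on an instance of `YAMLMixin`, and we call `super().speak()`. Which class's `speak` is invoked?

L[YAMLMixin] = YAMLMixin + merge(L[XMLMixin], L[Observable], [XMLMixin Observable])
  take XMLMixin:  [XMLMixin Validator BaseModel Dispatcher object] + [Observable Cacheable BaseModel Dispatcher object] + [XMLMixin Observable]
  take Validator:  [Validator BaseModel Dispatcher object] + [Observable Cacheable BaseModel Dispatcher object] + [Observable]
  take Observable:  [BaseModel Dispatcher object] + [Observable Cacheable BaseModel Dispatcher object] + [Observable]
  take Cacheable:  [BaseModel Dispatcher object] + [Cacheable BaseModel Dispatcher object]
  take BaseModel:  [BaseModel Dispatcher object] + [BaseModel Dispatcher object]
  take Dispatcher:  [Dispatcher object] + [Dispatcher object]
  take object:  [object] + [object]
MRO: YAMLMixin XMLMixin Validator Observable Cacheable BaseModel Dispatcher object
super() in Cacheable.speak on a YAMLMixin instance goes to the class after Cacheable in YAMLMixin's MRO: BaseModel.

BaseModel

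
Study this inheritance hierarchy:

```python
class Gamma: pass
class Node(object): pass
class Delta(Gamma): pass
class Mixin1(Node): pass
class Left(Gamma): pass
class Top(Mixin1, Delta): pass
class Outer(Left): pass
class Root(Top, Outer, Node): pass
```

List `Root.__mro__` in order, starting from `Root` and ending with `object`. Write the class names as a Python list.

L[Root] = Root + merge(L[Top], L[Outer], L[Node], [Top Outer Node])
  take Top:  [Top Mixin1 Node Delta Gamma object] + [Outer Left Gamma object] + [Node object] + [Top Outer Node]
  take Mixin1:  [Mixin1 Node Delta Gamma object] + [Outer Left Gamma object] + [Node object] + [Outer Node]
  take Outer:  [Node Delta Gamma object] + [Outer Left Gamma object] + [Node object] + [Outer Node]
  take Node:  [Node Delta Gamma object] + [Left Gamma object] + [Node object] + [Node]
  take Delta:  [Delta Gamma object] + [Left Gamma object] + [object]
  take Left:  [Gamma object] + [Left Gamma object] + [object]
  take Gamma:  [Gamma object] + [Gamma object] + [object]
  take object:  [object] + [object] + [object]

[Root, Top, Mixin1, Outer, Node, Delta, Left, Gamma, object]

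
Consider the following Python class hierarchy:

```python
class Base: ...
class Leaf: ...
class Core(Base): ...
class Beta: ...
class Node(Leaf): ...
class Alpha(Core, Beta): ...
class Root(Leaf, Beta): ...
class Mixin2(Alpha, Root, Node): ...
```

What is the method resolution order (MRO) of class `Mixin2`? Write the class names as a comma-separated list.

Mixin2, Alpha, Core, Base, Root, Node, Leaf, Beta, object

L[Mixin2] = Mixin2 + merge(L[Alpha], L[Root], L[Node], [Alpha Root Node])
  take Alpha:  [Alpha Core Base Beta object] + [Root Leaf Beta object] + [Node Leaf object] + [Alpha Root Node]
  take Core:  [Core Base Beta object] + [Root Leaf Beta object] + [Node Leaf object] + [Root Node]
  take Base:  [Base Beta object] + [Root Leaf Beta object] + [Node Leaf object] + [Root Node]
  take Root:  [Beta object] + [Root Leaf Beta object] + [Node Leaf object] + [Root Node]
  take Node:  [Beta object] + [Leaf Beta object] + [Node Leaf object] + [Node]
  take Leaf:  [Beta object] + [Leaf Beta object] + [Leaf object]
  take Beta:  [Beta object] + [Beta object] + [object]
  take object:  [object] + [object] + [object]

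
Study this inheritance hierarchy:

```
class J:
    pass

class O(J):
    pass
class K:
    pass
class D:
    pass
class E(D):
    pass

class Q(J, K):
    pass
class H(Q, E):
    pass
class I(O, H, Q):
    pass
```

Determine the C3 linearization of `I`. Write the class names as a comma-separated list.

I, O, H, Q, J, K, E, D, object

L[I] = I + merge(L[O], L[H], L[Q], [O H Q])
  take O:  [O J object] + [H Q J K E D object] + [Q J K object] + [O H Q]
  take H:  [J object] + [H Q J K E D object] + [Q J K object] + [H Q]
  take Q:  [J object] + [Q J K E D object] + [Q J K object] + [Q]
  take J:  [J object] + [J K E D object] + [J K object]
  take K:  [object] + [K E D object] + [K object]
  take E:  [object] + [E D object] + [object]
  take D:  [object] + [D object] + [object]
  take object:  [object] + [object] + [object]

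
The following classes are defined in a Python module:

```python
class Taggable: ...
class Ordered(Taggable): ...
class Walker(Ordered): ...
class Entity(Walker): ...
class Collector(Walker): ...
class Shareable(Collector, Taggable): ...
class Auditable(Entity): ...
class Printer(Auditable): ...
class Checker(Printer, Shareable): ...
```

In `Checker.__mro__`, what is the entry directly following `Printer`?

Auditable

L[Checker] = Checker + merge(L[Printer], L[Shareable], [Printer Shareable])
  take Printer:  [Printer Auditable Entity Walker Ordered Taggable object] + [Shareable Collector Walker Ordered Taggable object] + [Printer Shareable]
  take Auditable:  [Auditable Entity Walker Ordered Taggable object] + [Shareable Collector Walker Ordered Taggable object] + [Shareable]
  take Entity:  [Entity Walker Ordered Taggable object] + [Shareable Collector Walker Ordered Taggable object] + [Shareable]
  take Shareable:  [Walker Ordered Taggable object] + [Shareable Collector Walker Ordered Taggable object] + [Shareable]
  take Collector:  [Walker Ordered Taggable object] + [Collector Walker Ordered Taggable object]
  take Walker:  [Walker Ordered Taggable object] + [Walker Ordered Taggable object]
  take Ordered:  [Ordered Taggable object] + [Ordered Taggable object]
  take Taggable:  [Taggable object] + [Taggable object]
  take object:  [object] + [object]
MRO: Checker Printer Auditable Entity Shareable Collector Walker Ordered Taggable object
Printer is at position 1; next is Auditable.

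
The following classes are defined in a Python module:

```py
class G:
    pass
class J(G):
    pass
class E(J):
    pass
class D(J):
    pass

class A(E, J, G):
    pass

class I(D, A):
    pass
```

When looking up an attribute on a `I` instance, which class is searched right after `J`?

G

L[I] = I + merge(L[D], L[A], [D A])
  take D:  [D J G object] + [A E J G object] + [D A]
  take A:  [J G object] + [A E J G object] + [A]
  take E:  [J G object] + [E J G object]
  take J:  [J G object] + [J G object]
  take G:  [G object] + [G object]
  take object:  [object] + [object]
MRO: I D A E J G object
J is at position 4; next is G.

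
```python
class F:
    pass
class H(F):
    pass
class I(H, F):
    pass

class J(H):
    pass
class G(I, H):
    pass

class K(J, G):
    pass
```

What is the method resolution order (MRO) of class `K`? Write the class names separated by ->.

K -> J -> G -> I -> H -> F -> object

L[K] = K + merge(L[J], L[G], [J G])
  take J:  [J H F object] + [G I H F object] + [J G]
  take G:  [H F object] + [G I H F object] + [G]
  take I:  [H F object] + [I H F object]
  take H:  [H F object] + [H F object]
  take F:  [F object] + [F object]
  take object:  [object] + [object]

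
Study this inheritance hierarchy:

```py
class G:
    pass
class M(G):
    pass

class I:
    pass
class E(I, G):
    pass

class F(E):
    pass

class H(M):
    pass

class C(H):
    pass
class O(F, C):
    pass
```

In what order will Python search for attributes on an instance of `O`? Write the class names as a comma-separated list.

O, F, E, I, C, H, M, G, object

L[O] = O + merge(L[F], L[C], [F C])
  take F:  [F E I G object] + [C H M G object] + [F C]
  take E:  [E I G object] + [C H M G object] + [C]
  take I:  [I G object] + [C H M G object] + [C]
  take C:  [G object] + [C H M G object] + [C]
  take H:  [G object] + [H M G object]
  take M:  [G object] + [M G object]
  take G:  [G object] + [G object]
  take object:  [object] + [object]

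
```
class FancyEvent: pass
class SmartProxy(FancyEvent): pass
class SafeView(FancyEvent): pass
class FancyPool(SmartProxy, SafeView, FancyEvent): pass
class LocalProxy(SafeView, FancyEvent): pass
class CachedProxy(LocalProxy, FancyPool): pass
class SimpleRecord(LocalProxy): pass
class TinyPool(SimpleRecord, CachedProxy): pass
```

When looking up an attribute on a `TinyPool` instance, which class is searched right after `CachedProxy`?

LocalProxy

L[TinyPool] = TinyPool + merge(L[SimpleRecord], L[CachedProxy], [SimpleRecord CachedProxy])
  take SimpleRecord:  [SimpleRecord LocalProxy SafeView FancyEvent object] + [CachedProxy LocalProxy FancyPool SmartProxy SafeView FancyEvent object] + [SimpleRecord CachedProxy]
  take CachedProxy:  [LocalProxy SafeView FancyEvent object] + [CachedProxy LocalProxy FancyPool SmartProxy SafeView FancyEvent object] + [CachedProxy]
  take LocalProxy:  [LocalProxy SafeView FancyEvent object] + [LocalProxy FancyPool SmartProxy SafeView FancyEvent object]
  take FancyPool:  [SafeView FancyEvent object] + [FancyPool SmartProxy SafeView FancyEvent object]
  take SmartProxy:  [SafeView FancyEvent object] + [SmartProxy SafeView FancyEvent object]
  take SafeView:  [SafeView FancyEvent object] + [SafeView FancyEvent object]
  take FancyEvent:  [FancyEvent object] + [FancyEvent object]
  take object:  [object] + [object]
MRO: TinyPool SimpleRecord CachedProxy LocalProxy FancyPool SmartProxy SafeView FancyEvent object
CachedProxy is at position 2; next is LocalProxy.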